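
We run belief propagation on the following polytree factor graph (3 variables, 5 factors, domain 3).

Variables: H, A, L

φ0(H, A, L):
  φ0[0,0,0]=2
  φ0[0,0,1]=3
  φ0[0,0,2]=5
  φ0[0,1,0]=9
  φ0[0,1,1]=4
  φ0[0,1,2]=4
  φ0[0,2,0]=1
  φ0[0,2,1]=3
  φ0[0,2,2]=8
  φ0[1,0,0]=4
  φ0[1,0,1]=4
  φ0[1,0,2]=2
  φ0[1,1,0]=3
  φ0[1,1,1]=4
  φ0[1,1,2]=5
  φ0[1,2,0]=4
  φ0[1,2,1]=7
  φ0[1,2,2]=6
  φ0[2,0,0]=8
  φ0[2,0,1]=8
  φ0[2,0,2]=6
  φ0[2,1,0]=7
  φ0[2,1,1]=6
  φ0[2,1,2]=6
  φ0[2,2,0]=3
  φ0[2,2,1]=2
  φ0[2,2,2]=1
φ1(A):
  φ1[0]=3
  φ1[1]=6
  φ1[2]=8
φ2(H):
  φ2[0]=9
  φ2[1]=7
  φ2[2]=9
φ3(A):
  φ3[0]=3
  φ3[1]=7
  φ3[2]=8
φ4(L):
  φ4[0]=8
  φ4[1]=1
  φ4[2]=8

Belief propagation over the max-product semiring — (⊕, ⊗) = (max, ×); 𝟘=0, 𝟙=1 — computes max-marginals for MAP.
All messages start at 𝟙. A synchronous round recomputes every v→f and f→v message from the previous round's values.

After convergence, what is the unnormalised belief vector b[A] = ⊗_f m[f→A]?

b[A] = [5184, 27216, 36864]

init: all messages = 𝟙 over 3 values
r1 m[φ0→H] = [9, 7, 8]
r1 m[φ0→A] = [8, 9, 8]
r1 m[φ0→L] = [9, 8, 8]
r1 m[φ1→A] = [3, 6, 8]
r1 m[φ2→H] = [9, 7, 9]
r1 m[φ3→A] = [3, 7, 8]
r1 m[φ4→L] = [8, 1, 8]
r1 m[H→φ0] = [1, 1, 1]
r1 m[H→φ2] = [1, 1, 1]
r1 m[A→φ0] = [1, 1, 1]
r1 m[A→φ1] = [1, 1, 1]
r1 m[A→φ3] = [1, 1, 1]
r1 m[L→φ0] = [1, 1, 1]
r1 m[L→φ4] = [1, 1, 1]
r2 m[φ0→H] = [9, 7, 8]
r2 m[φ0→A] = [8, 9, 8]
r2 m[φ0→L] = [9, 8, 8]
r2 m[φ1→A] = [3, 6, 8]
r2 m[φ2→H] = [9, 7, 9]
r2 m[φ3→A] = [3, 7, 8]
r2 m[φ4→L] = [8, 1, 8]
r2 m[H→φ0] = [9, 7, 9]
r2 m[H→φ2] = [9, 7, 8]
r2 m[A→φ0] = [9, 42, 64]
r2 m[A→φ1] = [24, 63, 64]
r2 m[A→φ3] = [24, 54, 64]
r2 m[L→φ0] = [8, 1, 8]
r2 m[L→φ4] = [9, 8, 8]
r3 m[φ0→H] = [4096, 3072, 2352]
r3 m[φ0→A] = [576, 648, 576]
r3 m[φ0→L] = [3402, 3136, 4608]
r3 m[φ1→A] = [3, 6, 8]
r3 m[φ2→H] = [9, 7, 9]
r3 m[φ3→A] = [3, 7, 8]
r3 m[φ4→L] = [8, 1, 8]
r3 m[H→φ0] = [9, 7, 9]
r3 m[H→φ2] = [9, 7, 8]
r3 m[A→φ0] = [9, 42, 64]
r3 m[A→φ1] = [24, 63, 64]
r3 m[A→φ3] = [24, 54, 64]
r3 m[L→φ0] = [8, 1, 8]
r3 m[L→φ4] = [9, 8, 8]
r4 m[φ0→H] = [4096, 3072, 2352]
r4 m[φ0→A] = [576, 648, 576]
r4 m[φ0→L] = [3402, 3136, 4608]
r4 m[φ1→A] = [3, 6, 8]
r4 m[φ2→H] = [9, 7, 9]
r4 m[φ3→A] = [3, 7, 8]
r4 m[φ4→L] = [8, 1, 8]
r4 m[H→φ0] = [9, 7, 9]
r4 m[H→φ2] = [4096, 3072, 2352]
r4 m[A→φ0] = [9, 42, 64]
r4 m[A→φ1] = [1728, 4536, 4608]
r4 m[A→φ3] = [1728, 3888, 4608]
r4 m[L→φ0] = [8, 1, 8]
r4 m[L→φ4] = [3402, 3136, 4608]
r5 m[φ0→H] = [4096, 3072, 2352]
r5 m[φ0→A] = [576, 648, 576]
r5 m[φ0→L] = [3402, 3136, 4608]
r5 m[φ1→A] = [3, 6, 8]
r5 m[φ2→H] = [9, 7, 9]
r5 m[φ3→A] = [3, 7, 8]
r5 m[φ4→L] = [8, 1, 8]
r5 m[H→φ0] = [9, 7, 9]
r5 m[H→φ2] = [4096, 3072, 2352]
r5 m[A→φ0] = [9, 42, 64]
r5 m[A→φ1] = [1728, 4536, 4608]
r5 m[A→φ3] = [1728, 3888, 4608]
r5 m[L→φ0] = [8, 1, 8]
r5 m[L→φ4] = [3402, 3136, 4608]
fixed point reached at round 5
b[A] = ⊗ incoming = [5184, 27216, 36864]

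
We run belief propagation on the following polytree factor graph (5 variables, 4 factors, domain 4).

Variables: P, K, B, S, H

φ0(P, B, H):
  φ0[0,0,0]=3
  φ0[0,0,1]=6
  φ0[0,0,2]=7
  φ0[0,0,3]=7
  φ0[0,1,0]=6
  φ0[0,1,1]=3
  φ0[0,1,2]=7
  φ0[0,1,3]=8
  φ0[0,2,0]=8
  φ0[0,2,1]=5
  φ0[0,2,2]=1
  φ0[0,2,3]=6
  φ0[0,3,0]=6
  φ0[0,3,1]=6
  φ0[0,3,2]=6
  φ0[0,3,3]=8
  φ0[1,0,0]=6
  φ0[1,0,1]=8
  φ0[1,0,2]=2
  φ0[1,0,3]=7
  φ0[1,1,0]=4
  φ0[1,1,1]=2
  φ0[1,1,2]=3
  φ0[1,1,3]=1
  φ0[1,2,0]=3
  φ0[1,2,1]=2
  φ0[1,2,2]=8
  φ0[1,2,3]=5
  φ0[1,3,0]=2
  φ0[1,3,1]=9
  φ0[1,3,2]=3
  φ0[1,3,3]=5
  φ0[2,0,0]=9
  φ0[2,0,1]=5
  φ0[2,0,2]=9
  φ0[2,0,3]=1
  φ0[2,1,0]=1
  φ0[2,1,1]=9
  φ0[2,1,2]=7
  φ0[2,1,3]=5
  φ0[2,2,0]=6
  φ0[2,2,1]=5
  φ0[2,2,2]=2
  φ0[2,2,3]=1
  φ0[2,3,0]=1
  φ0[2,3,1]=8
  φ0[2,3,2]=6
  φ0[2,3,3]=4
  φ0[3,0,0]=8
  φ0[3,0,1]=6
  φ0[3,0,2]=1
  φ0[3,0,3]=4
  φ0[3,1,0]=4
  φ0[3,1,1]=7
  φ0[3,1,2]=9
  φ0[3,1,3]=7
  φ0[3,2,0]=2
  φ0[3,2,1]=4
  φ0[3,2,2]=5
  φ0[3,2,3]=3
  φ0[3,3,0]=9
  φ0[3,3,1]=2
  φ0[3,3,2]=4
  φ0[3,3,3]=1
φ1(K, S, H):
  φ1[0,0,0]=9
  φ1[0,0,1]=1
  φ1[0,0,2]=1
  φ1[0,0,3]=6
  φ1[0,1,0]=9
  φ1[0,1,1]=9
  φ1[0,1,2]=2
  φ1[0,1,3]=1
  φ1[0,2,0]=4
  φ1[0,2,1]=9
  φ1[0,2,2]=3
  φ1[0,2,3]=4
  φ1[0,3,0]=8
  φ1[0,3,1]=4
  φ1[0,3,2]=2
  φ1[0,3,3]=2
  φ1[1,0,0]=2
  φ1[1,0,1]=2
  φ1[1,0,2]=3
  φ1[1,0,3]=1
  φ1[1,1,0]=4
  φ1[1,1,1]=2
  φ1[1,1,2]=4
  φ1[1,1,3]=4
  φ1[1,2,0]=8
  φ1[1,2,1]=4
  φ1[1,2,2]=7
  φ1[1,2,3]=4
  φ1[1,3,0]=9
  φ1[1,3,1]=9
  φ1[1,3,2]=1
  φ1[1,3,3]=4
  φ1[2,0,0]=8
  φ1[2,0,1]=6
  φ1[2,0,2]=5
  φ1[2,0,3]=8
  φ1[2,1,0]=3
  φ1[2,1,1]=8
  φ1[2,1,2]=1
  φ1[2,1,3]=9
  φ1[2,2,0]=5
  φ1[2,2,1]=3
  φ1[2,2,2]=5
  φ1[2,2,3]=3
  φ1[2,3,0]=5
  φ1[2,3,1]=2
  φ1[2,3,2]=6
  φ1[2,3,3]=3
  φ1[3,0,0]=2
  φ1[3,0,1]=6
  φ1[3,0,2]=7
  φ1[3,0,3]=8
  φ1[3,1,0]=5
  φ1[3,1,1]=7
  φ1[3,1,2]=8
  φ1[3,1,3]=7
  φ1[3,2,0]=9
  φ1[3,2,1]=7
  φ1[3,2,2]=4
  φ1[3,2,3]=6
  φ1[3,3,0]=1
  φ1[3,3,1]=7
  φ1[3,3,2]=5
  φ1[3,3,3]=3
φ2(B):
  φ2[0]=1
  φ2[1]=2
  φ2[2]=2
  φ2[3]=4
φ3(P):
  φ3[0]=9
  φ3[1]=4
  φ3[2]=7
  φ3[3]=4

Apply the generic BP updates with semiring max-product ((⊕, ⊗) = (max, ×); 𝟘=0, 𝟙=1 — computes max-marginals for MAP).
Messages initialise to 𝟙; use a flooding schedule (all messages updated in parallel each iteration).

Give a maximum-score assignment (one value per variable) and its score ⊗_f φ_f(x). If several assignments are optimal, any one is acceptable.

assignment: (P=0, K=2, B=3, S=1, H=3); score = 2592

init: all messages = 𝟙 over 4 values
r1 m[φ0→P] = [8, 9, 9, 9]
r1 m[φ0→B] = [9, 9, 8, 9]
r1 m[φ0→H] = [9, 9, 9, 8]
r1 m[φ1→K] = [9, 9, 9, 9]
r1 m[φ1→S] = [9, 9, 9, 9]
r1 m[φ1→H] = [9, 9, 8, 9]
r1 m[φ2→B] = [1, 2, 2, 4]
r1 m[φ3→P] = [9, 4, 7, 4]
r1 m[P→φ0] = [1, 1, 1, 1]
r1 m[P→φ3] = [1, 1, 1, 1]
r1 m[K→φ1] = [1, 1, 1, 1]
r1 m[B→φ0] = [1, 1, 1, 1]
r1 m[B→φ2] = [1, 1, 1, 1]
r1 m[S→φ1] = [1, 1, 1, 1]
r1 m[H→φ0] = [1, 1, 1, 1]
r1 m[H→φ1] = [1, 1, 1, 1]
r2 m[φ0→P] = [8, 9, 9, 9]
r2 m[φ0→B] = [9, 9, 8, 9]
r2 m[φ0→H] = [9, 9, 9, 8]
r2 m[φ1→K] = [9, 9, 9, 9]
r2 m[φ1→S] = [9, 9, 9, 9]
r2 m[φ1→H] = [9, 9, 8, 9]
r2 m[φ2→B] = [1, 2, 2, 4]
r2 m[φ3→P] = [9, 4, 7, 4]
r2 m[P→φ0] = [9, 4, 7, 4]
r2 m[P→φ3] = [8, 9, 9, 9]
r2 m[K→φ1] = [1, 1, 1, 1]
r2 m[B→φ0] = [1, 2, 2, 4]
r2 m[B→φ2] = [9, 9, 8, 9]
r2 m[S→φ1] = [1, 1, 1, 1]
r2 m[H→φ0] = [9, 9, 8, 9]
r2 m[H→φ1] = [9, 9, 9, 8]
r3 m[φ0→P] = [288, 324, 288, 324]
r3 m[φ0→B] = [567, 648, 648, 648]
r3 m[φ0→H] = [216, 224, 216, 288]
r3 m[φ1→K] = [81, 81, 72, 81]
r3 m[φ1→S] = [81, 81, 81, 81]
r3 m[φ1→H] = [9, 9, 8, 9]
r3 m[φ2→B] = [1, 2, 2, 4]
r3 m[φ3→P] = [9, 4, 7, 4]
r3 m[P→φ0] = [9, 4, 7, 4]
r3 m[P→φ3] = [8, 9, 9, 9]
r3 m[K→φ1] = [1, 1, 1, 1]
r3 m[B→φ0] = [1, 2, 2, 4]
r3 m[B→φ2] = [9, 9, 8, 9]
r3 m[S→φ1] = [1, 1, 1, 1]
r3 m[H→φ0] = [9, 9, 8, 9]
r3 m[H→φ1] = [9, 9, 9, 8]
r4 m[φ0→P] = [288, 324, 288, 324]
r4 m[φ0→B] = [567, 648, 648, 648]
r4 m[φ0→H] = [216, 224, 216, 288]
r4 m[φ1→K] = [81, 81, 72, 81]
r4 m[φ1→S] = [81, 81, 81, 81]
r4 m[φ1→H] = [9, 9, 8, 9]
r4 m[φ2→B] = [1, 2, 2, 4]
r4 m[φ3→P] = [9, 4, 7, 4]
r4 m[P→φ0] = [9, 4, 7, 4]
r4 m[P→φ3] = [288, 324, 288, 324]
r4 m[K→φ1] = [1, 1, 1, 1]
r4 m[B→φ0] = [1, 2, 2, 4]
r4 m[B→φ2] = [567, 648, 648, 648]
r4 m[S→φ1] = [1, 1, 1, 1]
r4 m[H→φ0] = [9, 9, 8, 9]
r4 m[H→φ1] = [216, 224, 216, 288]
r5 m[φ0→P] = [288, 324, 288, 324]
r5 m[φ0→B] = [567, 648, 648, 648]
r5 m[φ0→H] = [216, 224, 216, 288]
r5 m[φ1→K] = [2016, 2016, 2592, 2304]
r5 m[φ1→S] = [2304, 2592, 2016, 2016]
r5 m[φ1→H] = [9, 9, 8, 9]
r5 m[φ2→B] = [1, 2, 2, 4]
r5 m[φ3→P] = [9, 4, 7, 4]
r5 m[P→φ0] = [9, 4, 7, 4]
r5 m[P→φ3] = [288, 324, 288, 324]
r5 m[K→φ1] = [1, 1, 1, 1]
r5 m[B→φ0] = [1, 2, 2, 4]
r5 m[B→φ2] = [567, 648, 648, 648]
r5 m[S→φ1] = [1, 1, 1, 1]
r5 m[H→φ0] = [9, 9, 8, 9]
r5 m[H→φ1] = [216, 224, 216, 288]
r6 m[φ0→P] = [288, 324, 288, 324]
r6 m[φ0→B] = [567, 648, 648, 648]
r6 m[φ0→H] = [216, 224, 216, 288]
r6 m[φ1→K] = [2016, 2016, 2592, 2304]
r6 m[φ1→S] = [2304, 2592, 2016, 2016]
r6 m[φ1→H] = [9, 9, 8, 9]
r6 m[φ2→B] = [1, 2, 2, 4]
r6 m[φ3→P] = [9, 4, 7, 4]
r6 m[P→φ0] = [9, 4, 7, 4]
r6 m[P→φ3] = [288, 324, 288, 324]
r6 m[K→φ1] = [1, 1, 1, 1]
r6 m[B→φ0] = [1, 2, 2, 4]
r6 m[B→φ2] = [567, 648, 648, 648]
r6 m[S→φ1] = [1, 1, 1, 1]
r6 m[H→φ0] = [9, 9, 8, 9]
r6 m[H→φ1] = [216, 224, 216, 288]
fixed point reached at round 6
traceback from P: (P=0, K=2, B=3, S=1, H=3), score=2592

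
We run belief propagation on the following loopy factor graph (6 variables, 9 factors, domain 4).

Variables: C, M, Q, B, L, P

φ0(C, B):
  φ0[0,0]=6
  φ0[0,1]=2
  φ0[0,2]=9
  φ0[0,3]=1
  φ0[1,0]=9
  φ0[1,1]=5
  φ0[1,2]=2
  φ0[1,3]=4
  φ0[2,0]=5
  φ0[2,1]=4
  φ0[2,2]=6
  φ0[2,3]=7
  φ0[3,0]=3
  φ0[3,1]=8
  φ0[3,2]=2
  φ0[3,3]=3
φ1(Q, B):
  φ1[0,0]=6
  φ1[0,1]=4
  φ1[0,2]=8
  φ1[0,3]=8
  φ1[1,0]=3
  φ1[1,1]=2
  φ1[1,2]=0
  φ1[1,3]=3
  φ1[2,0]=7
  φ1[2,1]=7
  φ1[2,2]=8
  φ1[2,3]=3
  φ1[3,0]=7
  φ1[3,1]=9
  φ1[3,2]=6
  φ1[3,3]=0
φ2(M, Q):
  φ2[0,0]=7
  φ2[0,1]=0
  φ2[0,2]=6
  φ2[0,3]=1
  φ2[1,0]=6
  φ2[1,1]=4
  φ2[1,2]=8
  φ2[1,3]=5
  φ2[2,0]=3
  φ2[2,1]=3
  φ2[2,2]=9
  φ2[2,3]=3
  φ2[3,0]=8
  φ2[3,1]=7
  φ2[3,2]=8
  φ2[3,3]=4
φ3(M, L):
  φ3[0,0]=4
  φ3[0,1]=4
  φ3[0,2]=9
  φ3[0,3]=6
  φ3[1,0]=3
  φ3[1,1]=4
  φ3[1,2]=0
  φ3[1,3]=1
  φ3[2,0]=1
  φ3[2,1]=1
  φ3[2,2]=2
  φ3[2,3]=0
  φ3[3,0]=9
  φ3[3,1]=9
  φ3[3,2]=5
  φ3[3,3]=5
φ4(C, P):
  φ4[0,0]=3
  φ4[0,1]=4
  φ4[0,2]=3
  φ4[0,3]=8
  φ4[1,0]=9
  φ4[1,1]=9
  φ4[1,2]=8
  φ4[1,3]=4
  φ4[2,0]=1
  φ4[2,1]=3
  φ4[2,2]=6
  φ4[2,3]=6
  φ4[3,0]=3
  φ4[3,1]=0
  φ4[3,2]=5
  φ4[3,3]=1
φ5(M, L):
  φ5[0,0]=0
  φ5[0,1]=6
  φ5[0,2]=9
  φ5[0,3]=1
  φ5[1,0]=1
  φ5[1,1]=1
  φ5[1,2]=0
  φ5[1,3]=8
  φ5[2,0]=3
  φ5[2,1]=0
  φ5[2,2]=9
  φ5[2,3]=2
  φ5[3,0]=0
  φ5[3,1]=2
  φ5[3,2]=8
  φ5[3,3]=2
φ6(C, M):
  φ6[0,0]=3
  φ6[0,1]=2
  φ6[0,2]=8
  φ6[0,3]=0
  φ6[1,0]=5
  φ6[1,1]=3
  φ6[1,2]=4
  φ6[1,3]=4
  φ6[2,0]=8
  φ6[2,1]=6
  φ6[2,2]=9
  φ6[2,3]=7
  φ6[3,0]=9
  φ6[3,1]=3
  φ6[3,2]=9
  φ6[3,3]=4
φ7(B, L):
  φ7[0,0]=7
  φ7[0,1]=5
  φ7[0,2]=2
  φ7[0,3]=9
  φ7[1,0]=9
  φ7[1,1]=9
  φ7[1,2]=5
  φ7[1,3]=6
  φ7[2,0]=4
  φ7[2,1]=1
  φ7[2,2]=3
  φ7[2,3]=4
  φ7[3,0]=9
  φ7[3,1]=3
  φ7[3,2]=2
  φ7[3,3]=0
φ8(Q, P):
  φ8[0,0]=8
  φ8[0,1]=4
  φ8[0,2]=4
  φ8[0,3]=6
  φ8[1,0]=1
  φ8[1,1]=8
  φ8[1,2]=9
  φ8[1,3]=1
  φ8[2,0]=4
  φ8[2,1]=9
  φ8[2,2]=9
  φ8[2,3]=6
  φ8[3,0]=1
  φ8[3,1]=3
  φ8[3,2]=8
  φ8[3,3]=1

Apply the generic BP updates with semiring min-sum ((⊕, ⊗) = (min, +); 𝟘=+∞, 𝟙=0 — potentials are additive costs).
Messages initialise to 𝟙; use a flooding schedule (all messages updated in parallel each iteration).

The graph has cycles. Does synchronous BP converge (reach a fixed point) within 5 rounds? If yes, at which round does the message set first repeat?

init: all messages = 𝟙 over 4 values
r1 m[φ0→C] = [1, 2, 4, 2]
r1 m[φ0→B] = [3, 2, 2, 1]
r1 m[φ1→Q] = [4, 0, 3, 0]
r1 m[φ1→B] = [3, 2, 0, 0]
r1 m[φ2→M] = [0, 4, 3, 4]
r1 m[φ2→Q] = [3, 0, 6, 1]
r1 m[φ3→M] = [4, 0, 0, 5]
r1 m[φ3→L] = [1, 1, 0, 0]
r1 m[φ4→C] = [3, 4, 1, 0]
r1 m[φ4→P] = [1, 0, 3, 1]
r1 m[φ5→M] = [0, 0, 0, 0]
r1 m[φ5→L] = [0, 0, 0, 1]
r1 m[φ6→C] = [0, 3, 6, 3]
r1 m[φ6→M] = [3, 2, 4, 0]
r1 m[φ7→B] = [2, 5, 1, 0]
r1 m[φ7→L] = [4, 1, 2, 0]
r1 m[φ8→Q] = [4, 1, 4, 1]
r1 m[φ8→P] = [1, 3, 4, 1]
r1 m[C→φ0] = [0, 0, 0, 0]
r1 m[C→φ4] = [0, 0, 0, 0]
r1 m[C→φ6] = [0, 0, 0, 0]
r1 m[M→φ2] = [0, 0, 0, 0]
r1 m[M→φ3] = [0, 0, 0, 0]
r1 m[M→φ5] = [0, 0, 0, 0]
r1 m[M→φ6] = [0, 0, 0, 0]
r1 m[Q→φ1] = [0, 0, 0, 0]
r1 m[Q→φ2] = [0, 0, 0, 0]
r1 m[Q→φ8] = [0, 0, 0, 0]
r1 m[B→φ0] = [0, 0, 0, 0]
r1 m[B→φ1] = [0, 0, 0, 0]
r1 m[B→φ7] = [0, 0, 0, 0]
r1 m[L→φ3] = [0, 0, 0, 0]
r1 m[L→φ5] = [0, 0, 0, 0]
r1 m[L→φ7] = [0, 0, 0, 0]
r1 m[P→φ4] = [0, 0, 0, 0]
r1 m[P→φ8] = [0, 0, 0, 0]
r2 m[φ0→C] = [1, 2, 4, 2]
r2 m[φ0→B] = [3, 2, 2, 1]
r2 m[φ1→Q] = [4, 0, 3, 0]
r2 m[φ1→B] = [3, 2, 0, 0]
r2 m[φ2→M] = [0, 4, 3, 4]
r2 m[φ2→Q] = [3, 0, 6, 1]
r2 m[φ3→M] = [4, 0, 0, 5]
r2 m[φ3→L] = [1, 1, 0, 0]
r2 m[φ4→C] = [3, 4, 1, 0]
r2 m[φ4→P] = [1, 0, 3, 1]
r2 m[φ5→M] = [0, 0, 0, 0]
r2 m[φ5→L] = [0, 0, 0, 1]
r2 m[φ6→C] = [0, 3, 6, 3]
r2 m[φ6→M] = [3, 2, 4, 0]
r2 m[φ7→B] = [2, 5, 1, 0]
r2 m[φ7→L] = [4, 1, 2, 0]
r2 m[φ8→Q] = [4, 1, 4, 1]
r2 m[φ8→P] = [1, 3, 4, 1]
r2 m[C→φ0] = [3, 7, 7, 3]
r2 m[C→φ4] = [1, 5, 10, 5]
r2 m[C→φ6] = [4, 6, 5, 2]
r2 m[M→φ2] = [7, 2, 4, 5]
r2 m[M→φ3] = [3, 6, 7, 4]
r2 m[M→φ5] = [7, 6, 7, 9]
r2 m[M→φ6] = [4, 4, 3, 9]
r2 m[Q→φ1] = [7, 1, 10, 2]
r2 m[Q→φ2] = [8, 1, 7, 1]
r2 m[Q→φ8] = [7, 0, 9, 1]
r2 m[B→φ0] = [5, 7, 1, 0]
r2 m[B→φ1] = [5, 7, 3, 1]
r2 m[B→φ7] = [6, 4, 2, 1]
r2 m[L→φ3] = [4, 1, 2, 1]
r2 m[L→φ5] = [5, 2, 2, 0]
r2 m[L→φ7] = [1, 1, 0, 1]
r2 m[P→φ4] = [1, 3, 4, 1]
r2 m[P→φ8] = [1, 0, 3, 1]
r3 m[φ0→C] = [1, 3, 7, 3]
r3 m[φ0→B] = [6, 5, 5, 4]
r3 m[φ1→Q] = [9, 3, 4, 1]
r3 m[φ1→B] = [4, 3, 1, 2]
r3 m[φ2→M] = [1, 5, 4, 5]
r3 m[φ2→Q] = [7, 6, 10, 7]
r3 m[φ3→M] = [5, 2, 1, 6]
r3 m[φ3→L] = [7, 7, 6, 7]
r3 m[φ4→C] = [4, 5, 2, 2]
r3 m[φ4→P] = [4, 5, 4, 6]
r3 m[φ5→M] = [1, 2, 2, 2]
r3 m[φ5→L] = [7, 7, 6, 8]
r3 m[φ6→C] = [6, 7, 10, 7]
r3 m[φ6→M] = [7, 5, 10, 4]
r3 m[φ7→B] = [2, 5, 2, 1]
r3 m[φ7→L] = [6, 3, 3, 1]
r3 m[φ8→Q] = [4, 2, 5, 2]
r3 m[φ8→P] = [1, 4, 9, 1]
r3 m[C→φ0] = [3, 7, 7, 3]
r3 m[C→φ4] = [1, 5, 10, 5]
r3 m[C→φ6] = [4, 6, 5, 2]
r3 m[M→φ2] = [7, 2, 4, 5]
r3 m[M→φ3] = [3, 6, 7, 4]
r3 m[M→φ5] = [7, 6, 7, 9]
r3 m[M→φ6] = [4, 4, 3, 9]
r3 m[Q→φ1] = [7, 1, 10, 2]
r3 m[Q→φ2] = [8, 1, 7, 1]
r3 m[Q→φ8] = [7, 0, 9, 1]
r3 m[B→φ0] = [5, 7, 1, 0]
r3 m[B→φ1] = [5, 7, 3, 1]
r3 m[B→φ7] = [6, 4, 2, 1]
r3 m[L→φ3] = [4, 1, 2, 1]
r3 m[L→φ5] = [5, 2, 2, 0]
r3 m[L→φ7] = [1, 1, 0, 1]
r3 m[P→φ4] = [1, 3, 4, 1]
r3 m[P→φ8] = [1, 0, 3, 1]
r4 m[φ0→C] = [1, 3, 7, 3]
r4 m[φ0→B] = [6, 5, 5, 4]
r4 m[φ1→Q] = [9, 3, 4, 1]
r4 m[φ1→B] = [4, 3, 1, 2]
r4 m[φ2→M] = [1, 5, 4, 5]
r4 m[φ2→Q] = [7, 6, 10, 7]
r4 m[φ3→M] = [5, 2, 1, 6]
r4 m[φ3→L] = [7, 7, 6, 7]
r4 m[φ4→C] = [4, 5, 2, 2]
r4 m[φ4→P] = [4, 5, 4, 6]
r4 m[φ5→M] = [1, 2, 2, 2]
r4 m[φ5→L] = [7, 7, 6, 8]
r4 m[φ6→C] = [6, 7, 10, 7]
r4 m[φ6→M] = [7, 5, 10, 4]
r4 m[φ7→B] = [2, 5, 2, 1]
r4 m[φ7→L] = [6, 3, 3, 1]
r4 m[φ8→Q] = [4, 2, 5, 2]
r4 m[φ8→P] = [1, 4, 9, 1]
r4 m[C→φ0] = [10, 12, 12, 9]
r4 m[C→φ4] = [7, 10, 17, 10]
r4 m[C→φ6] = [5, 8, 9, 5]
r4 m[M→φ2] = [13, 9, 13, 12]
r4 m[M→φ3] = [9, 12, 16, 11]
r4 m[M→φ5] = [13, 12, 15, 15]
r4 m[M→φ6] = [7, 9, 7, 13]
r4 m[Q→φ1] = [11, 8, 15, 9]
r4 m[Q→φ2] = [13, 5, 9, 3]
r4 m[Q→φ8] = [16, 9, 14, 8]
r4 m[B→φ0] = [6, 8, 3, 3]
r4 m[B→φ1] = [8, 10, 7, 5]
r4 m[B→φ7] = [10, 8, 6, 6]
r4 m[L→φ3] = [13, 10, 9, 9]
r4 m[L→φ5] = [13, 10, 9, 8]
r4 m[L→φ7] = [14, 14, 12, 15]
r4 m[P→φ4] = [1, 4, 9, 1]
r4 m[P→φ8] = [4, 5, 4, 6]
r5 m[φ0→C] = [4, 5, 9, 5]
r5 m[φ0→B] = [12, 12, 11, 11]
r5 m[φ1→Q] = [13, 7, 8, 5]
r5 m[φ1→B] = [11, 10, 8, 9]
r5 m[φ2→M] = [4, 8, 6, 7]
r5 m[φ2→Q] = [15, 13, 17, 14]
r5 m[φ3→M] = [14, 9, 9, 14]
r5 m[φ3→L] = [13, 13, 12, 13]
r5 m[φ4→C] = [4, 5, 2, 2]
r5 m[φ4→P] = [10, 10, 10, 11]
r5 m[φ5→M] = [9, 9, 10, 10]
r5 m[φ5→L] = [13, 13, 12, 14]
r5 m[φ6→C] = [10, 11, 15, 12]
r5 m[φ6→M] = [8, 7, 12, 5]
r5 m[φ7→B] = [14, 17, 15, 14]
r5 m[φ7→L] = [10, 7, 8, 6]
r5 m[φ8→Q] = [8, 5, 8, 5]
r5 m[φ8→P] = [9, 11, 16, 9]
r5 m[C→φ0] = [10, 12, 12, 9]
r5 m[C→φ4] = [7, 10, 17, 10]
r5 m[C→φ6] = [5, 8, 9, 5]
r5 m[M→φ2] = [13, 9, 13, 12]
r5 m[M→φ3] = [9, 12, 16, 11]
r5 m[M→φ5] = [13, 12, 15, 15]
r5 m[M→φ6] = [7, 9, 7, 13]
r5 m[Q→φ1] = [11, 8, 15, 9]
r5 m[Q→φ2] = [13, 5, 9, 3]
r5 m[Q→φ8] = [16, 9, 14, 8]
r5 m[B→φ0] = [6, 8, 3, 3]
r5 m[B→φ1] = [8, 10, 7, 5]
r5 m[B→φ7] = [10, 8, 6, 6]
r5 m[L→φ3] = [13, 10, 9, 9]
r5 m[L→φ5] = [13, 10, 9, 8]
r5 m[L→φ7] = [14, 14, 12, 15]
r5 m[P→φ4] = [1, 4, 9, 1]
r5 m[P→φ8] = [4, 5, 4, 6]
no fixed point within 5 rounds

NOT CONVERGED within 5 rounds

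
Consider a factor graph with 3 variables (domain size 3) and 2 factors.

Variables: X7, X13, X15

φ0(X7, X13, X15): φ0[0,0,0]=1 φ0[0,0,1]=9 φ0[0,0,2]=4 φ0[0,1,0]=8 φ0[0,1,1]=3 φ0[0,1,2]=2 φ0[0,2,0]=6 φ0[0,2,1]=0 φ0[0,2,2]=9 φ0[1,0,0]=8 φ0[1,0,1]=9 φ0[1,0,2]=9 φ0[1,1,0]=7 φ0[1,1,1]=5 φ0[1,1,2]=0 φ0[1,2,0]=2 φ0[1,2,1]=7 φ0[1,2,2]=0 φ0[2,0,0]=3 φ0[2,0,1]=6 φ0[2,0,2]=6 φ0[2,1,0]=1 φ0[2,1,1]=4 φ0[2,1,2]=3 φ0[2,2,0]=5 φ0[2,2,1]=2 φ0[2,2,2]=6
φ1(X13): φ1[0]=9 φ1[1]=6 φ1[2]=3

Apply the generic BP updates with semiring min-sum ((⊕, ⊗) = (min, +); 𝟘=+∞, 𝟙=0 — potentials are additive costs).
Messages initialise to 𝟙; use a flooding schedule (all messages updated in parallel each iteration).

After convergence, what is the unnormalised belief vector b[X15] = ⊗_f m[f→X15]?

b[X15] = [5, 3, 3]

init: all messages = 𝟙 over 3 values
r1 m[φ0→X7] = [0, 0, 1]
r1 m[φ0→X13] = [1, 0, 0]
r1 m[φ0→X15] = [1, 0, 0]
r1 m[φ1→X13] = [9, 6, 3]
r1 m[X7→φ0] = [0, 0, 0]
r1 m[X13→φ0] = [0, 0, 0]
r1 m[X13→φ1] = [0, 0, 0]
r1 m[X15→φ0] = [0, 0, 0]
r2 m[φ0→X7] = [0, 0, 1]
r2 m[φ0→X13] = [1, 0, 0]
r2 m[φ0→X15] = [1, 0, 0]
r2 m[φ1→X13] = [9, 6, 3]
r2 m[X7→φ0] = [0, 0, 0]
r2 m[X13→φ0] = [9, 6, 3]
r2 m[X13→φ1] = [1, 0, 0]
r2 m[X15→φ0] = [0, 0, 0]
r3 m[φ0→X7] = [3, 3, 5]
r3 m[φ0→X13] = [1, 0, 0]
r3 m[φ0→X15] = [5, 3, 3]
r3 m[φ1→X13] = [9, 6, 3]
r3 m[X7→φ0] = [0, 0, 0]
r3 m[X13→φ0] = [9, 6, 3]
r3 m[X13→φ1] = [1, 0, 0]
r3 m[X15→φ0] = [0, 0, 0]
r4 m[φ0→X7] = [3, 3, 5]
r4 m[φ0→X13] = [1, 0, 0]
r4 m[φ0→X15] = [5, 3, 3]
r4 m[φ1→X13] = [9, 6, 3]
r4 m[X7→φ0] = [0, 0, 0]
r4 m[X13→φ0] = [9, 6, 3]
r4 m[X13→φ1] = [1, 0, 0]
r4 m[X15→φ0] = [0, 0, 0]
fixed point reached at round 4
b[X15] = ⊗ incoming = [5, 3, 3]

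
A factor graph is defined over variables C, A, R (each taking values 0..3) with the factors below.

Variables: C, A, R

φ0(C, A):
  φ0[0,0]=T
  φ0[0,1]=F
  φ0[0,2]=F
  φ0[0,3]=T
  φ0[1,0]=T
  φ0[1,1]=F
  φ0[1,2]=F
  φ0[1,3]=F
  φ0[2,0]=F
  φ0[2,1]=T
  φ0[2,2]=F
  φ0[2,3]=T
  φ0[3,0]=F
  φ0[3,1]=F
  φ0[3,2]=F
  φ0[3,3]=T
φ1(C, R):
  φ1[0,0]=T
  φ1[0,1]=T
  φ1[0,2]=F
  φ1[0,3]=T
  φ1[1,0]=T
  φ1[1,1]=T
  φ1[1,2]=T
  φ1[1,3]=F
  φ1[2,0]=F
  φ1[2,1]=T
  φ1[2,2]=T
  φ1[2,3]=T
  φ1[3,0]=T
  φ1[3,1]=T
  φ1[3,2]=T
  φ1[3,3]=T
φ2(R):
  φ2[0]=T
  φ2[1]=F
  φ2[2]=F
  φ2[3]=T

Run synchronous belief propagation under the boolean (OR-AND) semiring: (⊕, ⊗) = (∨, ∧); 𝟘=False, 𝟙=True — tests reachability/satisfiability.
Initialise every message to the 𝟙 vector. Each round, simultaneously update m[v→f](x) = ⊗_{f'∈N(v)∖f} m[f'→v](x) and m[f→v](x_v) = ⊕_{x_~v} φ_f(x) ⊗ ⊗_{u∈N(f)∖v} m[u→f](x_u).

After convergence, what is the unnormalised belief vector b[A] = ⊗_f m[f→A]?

b[A] = [T, T, F, T]

init: all messages = 𝟙 over 4 values
r1 m[φ0→C] = [T, T, T, T]
r1 m[φ0→A] = [T, T, F, T]
r1 m[φ1→C] = [T, T, T, T]
r1 m[φ1→R] = [T, T, T, T]
r1 m[φ2→R] = [T, F, F, T]
r1 m[C→φ0] = [T, T, T, T]
r1 m[C→φ1] = [T, T, T, T]
r1 m[A→φ0] = [T, T, T, T]
r1 m[R→φ1] = [T, T, T, T]
r1 m[R→φ2] = [T, T, T, T]
r2 m[φ0→C] = [T, T, T, T]
r2 m[φ0→A] = [T, T, F, T]
r2 m[φ1→C] = [T, T, T, T]
r2 m[φ1→R] = [T, T, T, T]
r2 m[φ2→R] = [T, F, F, T]
r2 m[C→φ0] = [T, T, T, T]
r2 m[C→φ1] = [T, T, T, T]
r2 m[A→φ0] = [T, T, T, T]
r2 m[R→φ1] = [T, F, F, T]
r2 m[R→φ2] = [T, T, T, T]
r3 m[φ0→C] = [T, T, T, T]
r3 m[φ0→A] = [T, T, F, T]
r3 m[φ1→C] = [T, T, T, T]
r3 m[φ1→R] = [T, T, T, T]
r3 m[φ2→R] = [T, F, F, T]
r3 m[C→φ0] = [T, T, T, T]
r3 m[C→φ1] = [T, T, T, T]
r3 m[A→φ0] = [T, T, T, T]
r3 m[R→φ1] = [T, F, F, T]
r3 m[R→φ2] = [T, T, T, T]
fixed point reached at round 3
b[A] = ⊗ incoming = [T, T, F, T]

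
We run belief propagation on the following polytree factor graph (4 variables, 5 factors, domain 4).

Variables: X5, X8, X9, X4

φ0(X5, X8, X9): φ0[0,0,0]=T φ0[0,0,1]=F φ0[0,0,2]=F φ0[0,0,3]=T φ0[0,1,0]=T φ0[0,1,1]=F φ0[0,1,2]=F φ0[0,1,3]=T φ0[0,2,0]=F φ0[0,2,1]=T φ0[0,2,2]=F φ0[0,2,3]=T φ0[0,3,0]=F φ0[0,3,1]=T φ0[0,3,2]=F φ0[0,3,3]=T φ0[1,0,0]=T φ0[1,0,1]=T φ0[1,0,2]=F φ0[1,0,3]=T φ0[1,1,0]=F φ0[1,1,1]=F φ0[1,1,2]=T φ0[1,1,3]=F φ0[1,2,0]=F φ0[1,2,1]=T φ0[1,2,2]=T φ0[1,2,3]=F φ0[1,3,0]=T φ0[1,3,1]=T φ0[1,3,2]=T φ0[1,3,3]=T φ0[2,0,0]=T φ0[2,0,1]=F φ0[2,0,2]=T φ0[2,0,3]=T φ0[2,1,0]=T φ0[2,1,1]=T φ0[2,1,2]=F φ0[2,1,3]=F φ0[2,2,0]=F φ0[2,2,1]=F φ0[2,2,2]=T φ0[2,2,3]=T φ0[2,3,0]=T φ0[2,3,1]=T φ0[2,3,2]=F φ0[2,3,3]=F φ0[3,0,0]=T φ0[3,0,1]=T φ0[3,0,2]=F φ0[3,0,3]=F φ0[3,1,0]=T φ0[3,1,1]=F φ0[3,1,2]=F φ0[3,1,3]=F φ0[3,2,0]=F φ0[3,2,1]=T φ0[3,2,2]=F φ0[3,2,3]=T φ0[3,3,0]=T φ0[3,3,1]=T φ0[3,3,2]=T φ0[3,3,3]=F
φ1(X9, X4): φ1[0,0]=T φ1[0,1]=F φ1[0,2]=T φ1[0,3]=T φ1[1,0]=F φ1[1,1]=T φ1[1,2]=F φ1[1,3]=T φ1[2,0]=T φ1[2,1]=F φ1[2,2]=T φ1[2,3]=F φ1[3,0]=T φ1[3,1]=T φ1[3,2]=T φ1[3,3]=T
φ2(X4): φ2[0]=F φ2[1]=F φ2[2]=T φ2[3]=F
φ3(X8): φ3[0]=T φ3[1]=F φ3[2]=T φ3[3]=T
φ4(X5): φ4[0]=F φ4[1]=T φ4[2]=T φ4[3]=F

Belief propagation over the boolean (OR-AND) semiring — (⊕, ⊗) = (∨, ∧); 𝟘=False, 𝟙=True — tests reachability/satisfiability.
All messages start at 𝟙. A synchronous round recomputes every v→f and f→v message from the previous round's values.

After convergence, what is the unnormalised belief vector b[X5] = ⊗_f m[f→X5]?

init: all messages = 𝟙 over 4 values
r1 m[φ0→X5] = [T, T, T, T]
r1 m[φ0→X8] = [T, T, T, T]
r1 m[φ0→X9] = [T, T, T, T]
r1 m[φ1→X9] = [T, T, T, T]
r1 m[φ1→X4] = [T, T, T, T]
r1 m[φ2→X4] = [F, F, T, F]
r1 m[φ3→X8] = [T, F, T, T]
r1 m[φ4→X5] = [F, T, T, F]
r1 m[X5→φ0] = [T, T, T, T]
r1 m[X5→φ4] = [T, T, T, T]
r1 m[X8→φ0] = [T, T, T, T]
r1 m[X8→φ3] = [T, T, T, T]
r1 m[X9→φ0] = [T, T, T, T]
r1 m[X9→φ1] = [T, T, T, T]
r1 m[X4→φ1] = [T, T, T, T]
r1 m[X4→φ2] = [T, T, T, T]
r2 m[φ0→X5] = [T, T, T, T]
r2 m[φ0→X8] = [T, T, T, T]
r2 m[φ0→X9] = [T, T, T, T]
r2 m[φ1→X9] = [T, T, T, T]
r2 m[φ1→X4] = [T, T, T, T]
r2 m[φ2→X4] = [F, F, T, F]
r2 m[φ3→X8] = [T, F, T, T]
r2 m[φ4→X5] = [F, T, T, F]
r2 m[X5→φ0] = [F, T, T, F]
r2 m[X5→φ4] = [T, T, T, T]
r2 m[X8→φ0] = [T, F, T, T]
r2 m[X8→φ3] = [T, T, T, T]
r2 m[X9→φ0] = [T, T, T, T]
r2 m[X9→φ1] = [T, T, T, T]
r2 m[X4→φ1] = [F, F, T, F]
r2 m[X4→φ2] = [T, T, T, T]
r3 m[φ0→X5] = [T, T, T, T]
r3 m[φ0→X8] = [T, T, T, T]
r3 m[φ0→X9] = [T, T, T, T]
r3 m[φ1→X9] = [T, F, T, T]
r3 m[φ1→X4] = [T, T, T, T]
r3 m[φ2→X4] = [F, F, T, F]
r3 m[φ3→X8] = [T, F, T, T]
r3 m[φ4→X5] = [F, T, T, F]
r3 m[X5→φ0] = [F, T, T, F]
r3 m[X5→φ4] = [T, T, T, T]
r3 m[X8→φ0] = [T, F, T, T]
r3 m[X8→φ3] = [T, T, T, T]
r3 m[X9→φ0] = [T, T, T, T]
r3 m[X9→φ1] = [T, T, T, T]
r3 m[X4→φ1] = [F, F, T, F]
r3 m[X4→φ2] = [T, T, T, T]
r4 m[φ0→X5] = [T, T, T, T]
r4 m[φ0→X8] = [T, T, T, T]
r4 m[φ0→X9] = [T, T, T, T]
r4 m[φ1→X9] = [T, F, T, T]
r4 m[φ1→X4] = [T, T, T, T]
r4 m[φ2→X4] = [F, F, T, F]
r4 m[φ3→X8] = [T, F, T, T]
r4 m[φ4→X5] = [F, T, T, F]
r4 m[X5→φ0] = [F, T, T, F]
r4 m[X5→φ4] = [T, T, T, T]
r4 m[X8→φ0] = [T, F, T, T]
r4 m[X8→φ3] = [T, T, T, T]
r4 m[X9→φ0] = [T, F, T, T]
r4 m[X9→φ1] = [T, T, T, T]
r4 m[X4→φ1] = [F, F, T, F]
r4 m[X4→φ2] = [T, T, T, T]
r5 m[φ0→X5] = [T, T, T, T]
r5 m[φ0→X8] = [T, T, T, T]
r5 m[φ0→X9] = [T, T, T, T]
r5 m[φ1→X9] = [T, F, T, T]
r5 m[φ1→X4] = [T, T, T, T]
r5 m[φ2→X4] = [F, F, T, F]
r5 m[φ3→X8] = [T, F, T, T]
r5 m[φ4→X5] = [F, T, T, F]
r5 m[X5→φ0] = [F, T, T, F]
r5 m[X5→φ4] = [T, T, T, T]
r5 m[X8→φ0] = [T, F, T, T]
r5 m[X8→φ3] = [T, T, T, T]
r5 m[X9→φ0] = [T, F, T, T]
r5 m[X9→φ1] = [T, T, T, T]
r5 m[X4→φ1] = [F, F, T, F]
r5 m[X4→φ2] = [T, T, T, T]
fixed point reached at round 5
b[X5] = ⊗ incoming = [F, T, T, F]

b[X5] = [F, T, T, F]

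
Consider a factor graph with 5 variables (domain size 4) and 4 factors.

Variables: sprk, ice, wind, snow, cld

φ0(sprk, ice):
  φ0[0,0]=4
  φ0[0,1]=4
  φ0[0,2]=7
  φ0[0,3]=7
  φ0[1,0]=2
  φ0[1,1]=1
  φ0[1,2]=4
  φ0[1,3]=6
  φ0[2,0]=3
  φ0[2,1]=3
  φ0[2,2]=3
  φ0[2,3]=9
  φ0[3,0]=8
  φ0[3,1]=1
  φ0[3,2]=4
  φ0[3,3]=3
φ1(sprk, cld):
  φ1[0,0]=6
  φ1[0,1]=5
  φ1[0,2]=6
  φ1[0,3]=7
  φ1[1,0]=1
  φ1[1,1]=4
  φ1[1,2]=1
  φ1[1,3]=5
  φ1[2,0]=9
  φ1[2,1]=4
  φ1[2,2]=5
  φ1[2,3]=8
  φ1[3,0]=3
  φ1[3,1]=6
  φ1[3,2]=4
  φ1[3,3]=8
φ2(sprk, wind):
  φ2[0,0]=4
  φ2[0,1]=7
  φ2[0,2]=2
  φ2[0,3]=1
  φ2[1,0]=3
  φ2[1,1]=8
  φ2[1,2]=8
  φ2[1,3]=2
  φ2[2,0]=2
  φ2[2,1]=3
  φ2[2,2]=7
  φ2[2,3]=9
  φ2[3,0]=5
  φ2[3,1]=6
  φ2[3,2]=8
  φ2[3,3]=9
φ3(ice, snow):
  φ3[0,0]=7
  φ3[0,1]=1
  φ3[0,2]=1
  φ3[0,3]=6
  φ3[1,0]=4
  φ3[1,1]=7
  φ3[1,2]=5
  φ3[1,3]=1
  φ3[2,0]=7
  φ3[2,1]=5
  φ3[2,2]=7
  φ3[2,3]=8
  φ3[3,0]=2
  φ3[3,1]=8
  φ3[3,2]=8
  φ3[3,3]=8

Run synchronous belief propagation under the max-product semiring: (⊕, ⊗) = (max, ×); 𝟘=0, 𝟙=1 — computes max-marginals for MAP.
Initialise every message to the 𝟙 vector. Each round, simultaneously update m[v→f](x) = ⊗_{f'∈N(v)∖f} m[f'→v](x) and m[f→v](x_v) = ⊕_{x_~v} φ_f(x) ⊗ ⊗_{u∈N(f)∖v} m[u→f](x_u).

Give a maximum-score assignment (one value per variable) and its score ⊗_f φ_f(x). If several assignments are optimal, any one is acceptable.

init: all messages = 𝟙 over 4 values
r1 m[φ0→sprk] = [7, 6, 9, 8]
r1 m[φ0→ice] = [8, 4, 7, 9]
r1 m[φ1→sprk] = [7, 5, 9, 8]
r1 m[φ1→cld] = [9, 6, 6, 8]
r1 m[φ2→sprk] = [7, 8, 9, 9]
r1 m[φ2→wind] = [5, 8, 8, 9]
r1 m[φ3→ice] = [7, 7, 8, 8]
r1 m[φ3→snow] = [7, 8, 8, 8]
r1 m[sprk→φ0] = [1, 1, 1, 1]
r1 m[sprk→φ1] = [1, 1, 1, 1]
r1 m[sprk→φ2] = [1, 1, 1, 1]
r1 m[ice→φ0] = [1, 1, 1, 1]
r1 m[ice→φ3] = [1, 1, 1, 1]
r1 m[wind→φ2] = [1, 1, 1, 1]
r1 m[snow→φ3] = [1, 1, 1, 1]
r1 m[cld→φ1] = [1, 1, 1, 1]
r2 m[φ0→sprk] = [7, 6, 9, 8]
r2 m[φ0→ice] = [8, 4, 7, 9]
r2 m[φ1→sprk] = [7, 5, 9, 8]
r2 m[φ1→cld] = [9, 6, 6, 8]
r2 m[φ2→sprk] = [7, 8, 9, 9]
r2 m[φ2→wind] = [5, 8, 8, 9]
r2 m[φ3→ice] = [7, 7, 8, 8]
r2 m[φ3→snow] = [7, 8, 8, 8]
r2 m[sprk→φ0] = [49, 40, 81, 72]
r2 m[sprk→φ1] = [49, 48, 81, 72]
r2 m[sprk→φ2] = [49, 30, 81, 64]
r2 m[ice→φ0] = [7, 7, 8, 8]
r2 m[ice→φ3] = [8, 4, 7, 9]
r2 m[wind→φ2] = [1, 1, 1, 1]
r2 m[snow→φ3] = [1, 1, 1, 1]
r2 m[cld→φ1] = [1, 1, 1, 1]
r3 m[φ0→sprk] = [56, 48, 72, 56]
r3 m[φ0→ice] = [576, 243, 343, 729]
r3 m[φ1→sprk] = [7, 5, 9, 8]
r3 m[φ1→cld] = [729, 432, 405, 648]
r3 m[φ2→sprk] = [7, 8, 9, 9]
r3 m[φ2→wind] = [320, 384, 567, 729]
r3 m[φ3→ice] = [7, 7, 8, 8]
r3 m[φ3→snow] = [56, 72, 72, 72]
r3 m[sprk→φ0] = [49, 40, 81, 72]
r3 m[sprk→φ1] = [49, 48, 81, 72]
r3 m[sprk→φ2] = [49, 30, 81, 64]
r3 m[ice→φ0] = [7, 7, 8, 8]
r3 m[ice→φ3] = [8, 4, 7, 9]
r3 m[wind→φ2] = [1, 1, 1, 1]
r3 m[snow→φ3] = [1, 1, 1, 1]
r3 m[cld→φ1] = [1, 1, 1, 1]
r4 m[φ0→sprk] = [56, 48, 72, 56]
r4 m[φ0→ice] = [576, 243, 343, 729]
r4 m[φ1→sprk] = [7, 5, 9, 8]
r4 m[φ1→cld] = [729, 432, 405, 648]
r4 m[φ2→sprk] = [7, 8, 9, 9]
r4 m[φ2→wind] = [320, 384, 567, 729]
r4 m[φ3→ice] = [7, 7, 8, 8]
r4 m[φ3→snow] = [56, 72, 72, 72]
r4 m[sprk→φ0] = [49, 40, 81, 72]
r4 m[sprk→φ1] = [392, 384, 648, 504]
r4 m[sprk→φ2] = [392, 240, 648, 448]
r4 m[ice→φ0] = [7, 7, 8, 8]
r4 m[ice→φ3] = [576, 243, 343, 729]
r4 m[wind→φ2] = [1, 1, 1, 1]
r4 m[snow→φ3] = [1, 1, 1, 1]
r4 m[cld→φ1] = [1, 1, 1, 1]
r5 m[φ0→sprk] = [56, 48, 72, 56]
r5 m[φ0→ice] = [576, 243, 343, 729]
r5 m[φ1→sprk] = [7, 5, 9, 8]
r5 m[φ1→cld] = [5832, 3024, 3240, 5184]
r5 m[φ2→sprk] = [7, 8, 9, 9]
r5 m[φ2→wind] = [2240, 2744, 4536, 5832]
r5 m[φ3→ice] = [7, 7, 8, 8]
r5 m[φ3→snow] = [4032, 5832, 5832, 5832]
r5 m[sprk→φ0] = [49, 40, 81, 72]
r5 m[sprk→φ1] = [392, 384, 648, 504]
r5 m[sprk→φ2] = [392, 240, 648, 448]
r5 m[ice→φ0] = [7, 7, 8, 8]
r5 m[ice→φ3] = [576, 243, 343, 729]
r5 m[wind→φ2] = [1, 1, 1, 1]
r5 m[snow→φ3] = [1, 1, 1, 1]
r5 m[cld→φ1] = [1, 1, 1, 1]
r6 m[φ0→sprk] = [56, 48, 72, 56]
r6 m[φ0→ice] = [576, 243, 343, 729]
r6 m[φ1→sprk] = [7, 5, 9, 8]
r6 m[φ1→cld] = [5832, 3024, 3240, 5184]
r6 m[φ2→sprk] = [7, 8, 9, 9]
r6 m[φ2→wind] = [2240, 2744, 4536, 5832]
r6 m[φ3→ice] = [7, 7, 8, 8]
r6 m[φ3→snow] = [4032, 5832, 5832, 5832]
r6 m[sprk→φ0] = [49, 40, 81, 72]
r6 m[sprk→φ1] = [392, 384, 648, 504]
r6 m[sprk→φ2] = [392, 240, 648, 448]
r6 m[ice→φ0] = [7, 7, 8, 8]
r6 m[ice→φ3] = [576, 243, 343, 729]
r6 m[wind→φ2] = [1, 1, 1, 1]
r6 m[snow→φ3] = [1, 1, 1, 1]
r6 m[cld→φ1] = [1, 1, 1, 1]
fixed point reached at round 6
traceback from sprk: (sprk=2, ice=3, wind=3, snow=1, cld=0), score=5832

assignment: (sprk=2, ice=3, wind=3, snow=1, cld=0); score = 5832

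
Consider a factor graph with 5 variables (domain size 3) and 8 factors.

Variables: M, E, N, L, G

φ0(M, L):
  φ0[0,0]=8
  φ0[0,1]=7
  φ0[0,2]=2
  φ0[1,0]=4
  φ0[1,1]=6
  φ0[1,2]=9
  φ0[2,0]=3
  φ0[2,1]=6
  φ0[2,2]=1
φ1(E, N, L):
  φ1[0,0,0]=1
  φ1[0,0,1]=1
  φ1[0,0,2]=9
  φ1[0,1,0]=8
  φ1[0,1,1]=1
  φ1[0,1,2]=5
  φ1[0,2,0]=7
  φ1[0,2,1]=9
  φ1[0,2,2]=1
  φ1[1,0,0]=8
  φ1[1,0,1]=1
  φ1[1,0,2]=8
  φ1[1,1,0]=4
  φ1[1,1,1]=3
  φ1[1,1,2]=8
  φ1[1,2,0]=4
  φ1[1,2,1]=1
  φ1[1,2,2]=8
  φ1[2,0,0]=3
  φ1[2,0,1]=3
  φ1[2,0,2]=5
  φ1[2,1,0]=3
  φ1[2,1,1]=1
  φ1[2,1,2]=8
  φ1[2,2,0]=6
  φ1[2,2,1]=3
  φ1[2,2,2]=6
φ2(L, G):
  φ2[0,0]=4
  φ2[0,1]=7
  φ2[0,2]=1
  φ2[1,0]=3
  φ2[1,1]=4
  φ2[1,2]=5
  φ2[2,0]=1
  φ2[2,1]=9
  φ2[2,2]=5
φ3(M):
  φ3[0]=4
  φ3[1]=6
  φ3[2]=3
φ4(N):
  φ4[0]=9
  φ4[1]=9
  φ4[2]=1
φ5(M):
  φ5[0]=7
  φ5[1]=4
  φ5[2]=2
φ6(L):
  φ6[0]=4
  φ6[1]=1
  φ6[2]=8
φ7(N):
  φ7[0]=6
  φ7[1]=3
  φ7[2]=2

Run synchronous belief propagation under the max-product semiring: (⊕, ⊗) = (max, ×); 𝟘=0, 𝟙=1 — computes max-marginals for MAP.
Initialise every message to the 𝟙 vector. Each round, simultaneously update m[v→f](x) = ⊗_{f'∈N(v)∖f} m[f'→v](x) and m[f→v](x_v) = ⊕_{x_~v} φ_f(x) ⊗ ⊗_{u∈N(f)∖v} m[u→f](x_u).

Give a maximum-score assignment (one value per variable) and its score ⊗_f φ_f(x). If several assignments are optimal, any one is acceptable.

init: all messages = 𝟙 over 3 values
r1 m[φ0→M] = [8, 9, 6]
r1 m[φ0→L] = [8, 7, 9]
r1 m[φ1→E] = [9, 8, 8]
r1 m[φ1→N] = [9, 8, 9]
r1 m[φ1→L] = [8, 9, 9]
r1 m[φ2→L] = [7, 5, 9]
r1 m[φ2→G] = [4, 9, 5]
r1 m[φ3→M] = [4, 6, 3]
r1 m[φ4→N] = [9, 9, 1]
r1 m[φ5→M] = [7, 4, 2]
r1 m[φ6→L] = [4, 1, 8]
r1 m[φ7→N] = [6, 3, 2]
r1 m[M→φ0] = [1, 1, 1]
r1 m[M→φ3] = [1, 1, 1]
r1 m[M→φ5] = [1, 1, 1]
r1 m[E→φ1] = [1, 1, 1]
r1 m[N→φ1] = [1, 1, 1]
r1 m[N→φ4] = [1, 1, 1]
r1 m[N→φ7] = [1, 1, 1]
r1 m[L→φ0] = [1, 1, 1]
r1 m[L→φ1] = [1, 1, 1]
r1 m[L→φ2] = [1, 1, 1]
r1 m[L→φ6] = [1, 1, 1]
r1 m[G→φ2] = [1, 1, 1]
r2 m[φ0→M] = [8, 9, 6]
r2 m[φ0→L] = [8, 7, 9]
r2 m[φ1→E] = [9, 8, 8]
r2 m[φ1→N] = [9, 8, 9]
r2 m[φ1→L] = [8, 9, 9]
r2 m[φ2→L] = [7, 5, 9]
r2 m[φ2→G] = [4, 9, 5]
r2 m[φ3→M] = [4, 6, 3]
r2 m[φ4→N] = [9, 9, 1]
r2 m[φ5→M] = [7, 4, 2]
r2 m[φ6→L] = [4, 1, 8]
r2 m[φ7→N] = [6, 3, 2]
r2 m[M→φ0] = [28, 24, 6]
r2 m[M→φ3] = [56, 36, 12]
r2 m[M→φ5] = [32, 54, 18]
r2 m[E→φ1] = [1, 1, 1]
r2 m[N→φ1] = [54, 27, 2]
r2 m[N→φ4] = [54, 24, 18]
r2 m[N→φ7] = [81, 72, 9]
r2 m[L→φ0] = [224, 45, 648]
r2 m[L→φ1] = [224, 35, 648]
r2 m[L→φ2] = [256, 63, 648]
r2 m[L→φ6] = [448, 315, 729]
r2 m[G→φ2] = [1, 1, 1]
r3 m[φ0→M] = [1792, 5832, 672]
r3 m[φ0→L] = [224, 196, 216]
r3 m[φ1→E] = [314928, 279936, 174960]
r3 m[φ1→N] = [5832, 5184, 5184]
r3 m[φ1→L] = [432, 162, 486]
r3 m[φ2→L] = [7, 5, 9]
r3 m[φ2→G] = [1024, 5832, 3240]
r3 m[φ3→M] = [4, 6, 3]
r3 m[φ4→N] = [9, 9, 1]
r3 m[φ5→M] = [7, 4, 2]
r3 m[φ6→L] = [4, 1, 8]
r3 m[φ7→N] = [6, 3, 2]
r3 m[M→φ0] = [28, 24, 6]
r3 m[M→φ3] = [56, 36, 12]
r3 m[M→φ5] = [32, 54, 18]
r3 m[E→φ1] = [1, 1, 1]
r3 m[N→φ1] = [54, 27, 2]
r3 m[N→φ4] = [54, 24, 18]
r3 m[N→φ7] = [81, 72, 9]
r3 m[L→φ0] = [224, 45, 648]
r3 m[L→φ1] = [224, 35, 648]
r3 m[L→φ2] = [256, 63, 648]
r3 m[L→φ6] = [448, 315, 729]
r3 m[G→φ2] = [1, 1, 1]
r4 m[φ0→M] = [1792, 5832, 672]
r4 m[φ0→L] = [224, 196, 216]
r4 m[φ1→E] = [314928, 279936, 174960]
r4 m[φ1→N] = [5832, 5184, 5184]
r4 m[φ1→L] = [432, 162, 486]
r4 m[φ2→L] = [7, 5, 9]
r4 m[φ2→G] = [1024, 5832, 3240]
r4 m[φ3→M] = [4, 6, 3]
r4 m[φ4→N] = [9, 9, 1]
r4 m[φ5→M] = [7, 4, 2]
r4 m[φ6→L] = [4, 1, 8]
r4 m[φ7→N] = [6, 3, 2]
r4 m[M→φ0] = [28, 24, 6]
r4 m[M→φ3] = [12544, 23328, 1344]
r4 m[M→φ5] = [7168, 34992, 2016]
r4 m[E→φ1] = [1, 1, 1]
r4 m[N→φ1] = [54, 27, 2]
r4 m[N→φ4] = [34992, 15552, 10368]
r4 m[N→φ7] = [52488, 46656, 5184]
r4 m[L→φ0] = [12096, 810, 34992]
r4 m[L→φ1] = [6272, 980, 15552]
r4 m[L→φ2] = [387072, 31752, 839808]
r4 m[L→φ6] = [677376, 158760, 944784]
r4 m[G→φ2] = [1, 1, 1]
r5 m[φ0→M] = [96768, 314928, 36288]
r5 m[φ0→L] = [224, 196, 216]
r5 m[φ1→E] = [7558272, 6718464, 4199040]
r5 m[φ1→N] = [139968, 124416, 124416]
r5 m[φ1→L] = [432, 162, 486]
r5 m[φ2→L] = [7, 5, 9]
r5 m[φ2→G] = [1548288, 7558272, 4199040]
r5 m[φ3→M] = [4, 6, 3]
r5 m[φ4→N] = [9, 9, 1]
r5 m[φ5→M] = [7, 4, 2]
r5 m[φ6→L] = [4, 1, 8]
r5 m[φ7→N] = [6, 3, 2]
r5 m[M→φ0] = [28, 24, 6]
r5 m[M→φ3] = [12544, 23328, 1344]
r5 m[M→φ5] = [7168, 34992, 2016]
r5 m[E→φ1] = [1, 1, 1]
r5 m[N→φ1] = [54, 27, 2]
r5 m[N→φ4] = [34992, 15552, 10368]
r5 m[N→φ7] = [52488, 46656, 5184]
r5 m[L→φ0] = [12096, 810, 34992]
r5 m[L→φ1] = [6272, 980, 15552]
r5 m[L→φ2] = [387072, 31752, 839808]
r5 m[L→φ6] = [677376, 158760, 944784]
r5 m[G→φ2] = [1, 1, 1]
r6 m[φ0→M] = [96768, 314928, 36288]
r6 m[φ0→L] = [224, 196, 216]
r6 m[φ1→E] = [7558272, 6718464, 4199040]
r6 m[φ1→N] = [139968, 124416, 124416]
r6 m[φ1→L] = [432, 162, 486]
r6 m[φ2→L] = [7, 5, 9]
r6 m[φ2→G] = [1548288, 7558272, 4199040]
r6 m[φ3→M] = [4, 6, 3]
r6 m[φ4→N] = [9, 9, 1]
r6 m[φ5→M] = [7, 4, 2]
r6 m[φ6→L] = [4, 1, 8]
r6 m[φ7→N] = [6, 3, 2]
r6 m[M→φ0] = [28, 24, 6]
r6 m[M→φ3] = [677376, 1259712, 72576]
r6 m[M→φ5] = [387072, 1889568, 108864]
r6 m[E→φ1] = [1, 1, 1]
r6 m[N→φ1] = [54, 27, 2]
r6 m[N→φ4] = [839808, 373248, 248832]
r6 m[N→φ7] = [1259712, 1119744, 124416]
r6 m[L→φ0] = [12096, 810, 34992]
r6 m[L→φ1] = [6272, 980, 15552]
r6 m[L→φ2] = [387072, 31752, 839808]
r6 m[L→φ6] = [677376, 158760, 944784]
r6 m[G→φ2] = [1, 1, 1]
r7 m[φ0→M] = [96768, 314928, 36288]
r7 m[φ0→L] = [224, 196, 216]
r7 m[φ1→E] = [7558272, 6718464, 4199040]
r7 m[φ1→N] = [139968, 124416, 124416]
r7 m[φ1→L] = [432, 162, 486]
r7 m[φ2→L] = [7, 5, 9]
r7 m[φ2→G] = [1548288, 7558272, 4199040]
r7 m[φ3→M] = [4, 6, 3]
r7 m[φ4→N] = [9, 9, 1]
r7 m[φ5→M] = [7, 4, 2]
r7 m[φ6→L] = [4, 1, 8]
r7 m[φ7→N] = [6, 3, 2]
r7 m[M→φ0] = [28, 24, 6]
r7 m[M→φ3] = [677376, 1259712, 72576]
r7 m[M→φ5] = [387072, 1889568, 108864]
r7 m[E→φ1] = [1, 1, 1]
r7 m[N→φ1] = [54, 27, 2]
r7 m[N→φ4] = [839808, 373248, 248832]
r7 m[N→φ7] = [1259712, 1119744, 124416]
r7 m[L→φ0] = [12096, 810, 34992]
r7 m[L→φ1] = [6272, 980, 15552]
r7 m[L→φ2] = [387072, 31752, 839808]
r7 m[L→φ6] = [677376, 158760, 944784]
r7 m[G→φ2] = [1, 1, 1]
fixed point reached at round 7
traceback from M: (M=1, E=0, N=0, L=2, G=1), score=7558272

assignment: (M=1, E=0, N=0, L=2, G=1); score = 7558272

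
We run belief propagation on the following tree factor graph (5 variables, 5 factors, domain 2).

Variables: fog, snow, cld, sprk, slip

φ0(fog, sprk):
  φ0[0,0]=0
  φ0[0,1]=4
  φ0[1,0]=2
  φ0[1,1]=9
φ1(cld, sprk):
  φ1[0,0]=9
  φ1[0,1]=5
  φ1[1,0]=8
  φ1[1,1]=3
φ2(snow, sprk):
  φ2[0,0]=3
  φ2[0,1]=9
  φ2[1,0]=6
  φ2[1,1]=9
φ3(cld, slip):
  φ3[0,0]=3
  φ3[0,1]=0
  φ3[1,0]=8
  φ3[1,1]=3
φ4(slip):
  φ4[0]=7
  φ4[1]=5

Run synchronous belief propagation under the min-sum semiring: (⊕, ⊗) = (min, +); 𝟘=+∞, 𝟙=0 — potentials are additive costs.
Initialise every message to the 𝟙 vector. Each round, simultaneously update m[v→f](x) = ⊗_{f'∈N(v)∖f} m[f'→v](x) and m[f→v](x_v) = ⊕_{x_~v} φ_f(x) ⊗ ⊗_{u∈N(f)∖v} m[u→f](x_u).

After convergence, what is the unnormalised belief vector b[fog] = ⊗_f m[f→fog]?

init: all messages = 𝟙 over 2 values
r1 m[φ0→fog] = [0, 2]
r1 m[φ0→sprk] = [0, 4]
r1 m[φ1→cld] = [5, 3]
r1 m[φ1→sprk] = [8, 3]
r1 m[φ2→snow] = [3, 6]
r1 m[φ2→sprk] = [3, 9]
r1 m[φ3→cld] = [0, 3]
r1 m[φ3→slip] = [3, 0]
r1 m[φ4→slip] = [7, 5]
r1 m[fog→φ0] = [0, 0]
r1 m[snow→φ2] = [0, 0]
r1 m[cld→φ1] = [0, 0]
r1 m[cld→φ3] = [0, 0]
r1 m[sprk→φ0] = [0, 0]
r1 m[sprk→φ1] = [0, 0]
r1 m[sprk→φ2] = [0, 0]
r1 m[slip→φ3] = [0, 0]
r1 m[slip→φ4] = [0, 0]
r2 m[φ0→fog] = [0, 2]
r2 m[φ0→sprk] = [0, 4]
r2 m[φ1→cld] = [5, 3]
r2 m[φ1→sprk] = [8, 3]
r2 m[φ2→snow] = [3, 6]
r2 m[φ2→sprk] = [3, 9]
r2 m[φ3→cld] = [0, 3]
r2 m[φ3→slip] = [3, 0]
r2 m[φ4→slip] = [7, 5]
r2 m[fog→φ0] = [0, 0]
r2 m[snow→φ2] = [0, 0]
r2 m[cld→φ1] = [0, 3]
r2 m[cld→φ3] = [5, 3]
r2 m[sprk→φ0] = [11, 12]
r2 m[sprk→φ1] = [3, 13]
r2 m[sprk→φ2] = [8, 7]
r2 m[slip→φ3] = [7, 5]
r2 m[slip→φ4] = [3, 0]
r3 m[φ0→fog] = [11, 13]
r3 m[φ0→sprk] = [0, 4]
r3 m[φ1→cld] = [12, 11]
r3 m[φ1→sprk] = [9, 5]
r3 m[φ2→snow] = [11, 14]
r3 m[φ2→sprk] = [3, 9]
r3 m[φ3→cld] = [5, 8]
r3 m[φ3→slip] = [8, 5]
r3 m[φ4→slip] = [7, 5]
r3 m[fog→φ0] = [0, 0]
r3 m[snow→φ2] = [0, 0]
r3 m[cld→φ1] = [0, 3]
r3 m[cld→φ3] = [5, 3]
r3 m[sprk→φ0] = [11, 12]
r3 m[sprk→φ1] = [3, 13]
r3 m[sprk→φ2] = [8, 7]
r3 m[slip→φ3] = [7, 5]
r3 m[slip→φ4] = [3, 0]
r4 m[φ0→fog] = [11, 13]
r4 m[φ0→sprk] = [0, 4]
r4 m[φ1→cld] = [12, 11]
r4 m[φ1→sprk] = [9, 5]
r4 m[φ2→snow] = [11, 14]
r4 m[φ2→sprk] = [3, 9]
r4 m[φ3→cld] = [5, 8]
r4 m[φ3→slip] = [8, 5]
r4 m[φ4→slip] = [7, 5]
r4 m[fog→φ0] = [0, 0]
r4 m[snow→φ2] = [0, 0]
r4 m[cld→φ1] = [5, 8]
r4 m[cld→φ3] = [12, 11]
r4 m[sprk→φ0] = [12, 14]
r4 m[sprk→φ1] = [3, 13]
r4 m[sprk→φ2] = [9, 9]
r4 m[slip→φ3] = [7, 5]
r4 m[slip→φ4] = [8, 5]
r5 m[φ0→fog] = [12, 14]
r5 m[φ0→sprk] = [0, 4]
r5 m[φ1→cld] = [12, 11]
r5 m[φ1→sprk] = [14, 10]
r5 m[φ2→snow] = [12, 15]
r5 m[φ2→sprk] = [3, 9]
r5 m[φ3→cld] = [5, 8]
r5 m[φ3→slip] = [15, 12]
r5 m[φ4→slip] = [7, 5]
r5 m[fog→φ0] = [0, 0]
r5 m[snow→φ2] = [0, 0]
r5 m[cld→φ1] = [5, 8]
r5 m[cld→φ3] = [12, 11]
r5 m[sprk→φ0] = [12, 14]
r5 m[sprk→φ1] = [3, 13]
r5 m[sprk→φ2] = [9, 9]
r5 m[slip→φ3] = [7, 5]
r5 m[slip→φ4] = [8, 5]
r6 m[φ0→fog] = [12, 14]
r6 m[φ0→sprk] = [0, 4]
r6 m[φ1→cld] = [12, 11]
r6 m[φ1→sprk] = [14, 10]
r6 m[φ2→snow] = [12, 15]
r6 m[φ2→sprk] = [3, 9]
r6 m[φ3→cld] = [5, 8]
r6 m[φ3→slip] = [15, 12]
r6 m[φ4→slip] = [7, 5]
r6 m[fog→φ0] = [0, 0]
r6 m[snow→φ2] = [0, 0]
r6 m[cld→φ1] = [5, 8]
r6 m[cld→φ3] = [12, 11]
r6 m[sprk→φ0] = [17, 19]
r6 m[sprk→φ1] = [3, 13]
r6 m[sprk→φ2] = [14, 14]
r6 m[slip→φ3] = [7, 5]
r6 m[slip→φ4] = [15, 12]
r7 m[φ0→fog] = [17, 19]
r7 m[φ0→sprk] = [0, 4]
r7 m[φ1→cld] = [12, 11]
r7 m[φ1→sprk] = [14, 10]
r7 m[φ2→snow] = [17, 20]
r7 m[φ2→sprk] = [3, 9]
r7 m[φ3→cld] = [5, 8]
r7 m[φ3→slip] = [15, 12]
r7 m[φ4→slip] = [7, 5]
r7 m[fog→φ0] = [0, 0]
r7 m[snow→φ2] = [0, 0]
r7 m[cld→φ1] = [5, 8]
r7 m[cld→φ3] = [12, 11]
r7 m[sprk→φ0] = [17, 19]
r7 m[sprk→φ1] = [3, 13]
r7 m[sprk→φ2] = [14, 14]
r7 m[slip→φ3] = [7, 5]
r7 m[slip→φ4] = [15, 12]
r8 m[φ0→fog] = [17, 19]
r8 m[φ0→sprk] = [0, 4]
r8 m[φ1→cld] = [12, 11]
r8 m[φ1→sprk] = [14, 10]
r8 m[φ2→snow] = [17, 20]
r8 m[φ2→sprk] = [3, 9]
r8 m[φ3→cld] = [5, 8]
r8 m[φ3→slip] = [15, 12]
r8 m[φ4→slip] = [7, 5]
r8 m[fog→φ0] = [0, 0]
r8 m[snow→φ2] = [0, 0]
r8 m[cld→φ1] = [5, 8]
r8 m[cld→φ3] = [12, 11]
r8 m[sprk→φ0] = [17, 19]
r8 m[sprk→φ1] = [3, 13]
r8 m[sprk→φ2] = [14, 14]
r8 m[slip→φ3] = [7, 5]
r8 m[slip→φ4] = [15, 12]
fixed point reached at round 8
b[fog] = ⊗ incoming = [17, 19]

b[fog] = [17, 19]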